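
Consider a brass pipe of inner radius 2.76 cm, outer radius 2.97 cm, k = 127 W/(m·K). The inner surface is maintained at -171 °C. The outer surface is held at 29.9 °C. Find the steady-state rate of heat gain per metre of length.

Q' = 2190 kW/m

Q' = 2πk·ΔT/ln(r₂/r₁) = 2π × 127 × 200.9 / ln(0.0297/0.0276) = 2.19×10^6 W/m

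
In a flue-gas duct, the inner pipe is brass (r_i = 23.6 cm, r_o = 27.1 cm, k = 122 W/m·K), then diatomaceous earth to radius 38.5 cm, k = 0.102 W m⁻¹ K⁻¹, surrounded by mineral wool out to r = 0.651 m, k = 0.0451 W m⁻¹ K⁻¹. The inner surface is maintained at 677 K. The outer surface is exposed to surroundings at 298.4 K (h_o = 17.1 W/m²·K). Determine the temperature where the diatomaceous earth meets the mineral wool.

T = 591 K

Treat each layer as a resistance in series:
  R'_brass = ln(0.271/0.236)/(2πk) = 0.1383/(2π·122) = 1.804×10^-4 m·K/W
  R'_diatomaceous earth = ln(0.385/0.271)/(2πk) = 0.3511/(2π·0.102) = 0.5479 m·K/W
  R'_mineral wool = ln(0.651/0.385)/(2πk) = 0.5253/(2π·0.0451) = 1.854 m·K/W
  R'_conv,out = 1/(2πr h) = 1/(2π·0.651·17.1) = 0.01430 m·K/W
ΣR = 1.804×10^-4 + 0.5479 + 1.854 + 0.01430 = 2.416 m·K/W
Q' = ΔT/ΣR = (677 K − 298.4 K)/2.416 = 156.7 W/m
From the inner boundary to the diatomaceous earth/mineral wool interface, ΣR_partial = 0.5481 m·K/W.
T_interface = T_in − Q'·ΣR_partial = 677 K − (156.7)(0.5481) = 591 K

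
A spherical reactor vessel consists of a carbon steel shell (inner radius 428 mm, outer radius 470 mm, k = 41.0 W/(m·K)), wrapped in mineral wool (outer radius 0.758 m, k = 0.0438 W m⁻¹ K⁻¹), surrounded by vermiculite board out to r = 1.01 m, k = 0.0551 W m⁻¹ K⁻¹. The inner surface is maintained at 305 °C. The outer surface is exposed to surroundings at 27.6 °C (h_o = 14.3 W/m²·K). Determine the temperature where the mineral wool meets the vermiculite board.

Series thermal resistances, inner to outer:
  R_carbon steel = (1/0.428 − 1/0.470)/(4πk) = 0.2088/(4π·41.0) = 4.052×10^-4 K/W
  R_mineral wool = (1/0.470 − 1/0.758)/(4πk) = 0.8084/(4π·0.0438) = 1.469 K/W
  R_vermiculite board = (1/0.758 − 1/1.01)/(4πk) = 0.3292/(4π·0.0551) = 0.4754 K/W
  R_conv,out = 1/(4πr²h) = 1/(4π·1.01²·14.3) = 0.005455 K/W
ΣR = 4.052×10^-4 + 1.469 + 0.4754 + 0.005455 = 1.950 K/W
Q = ΔT/ΣR = (305 °C − 27.6 °C)/1.950 = 142.3 W
From the inner boundary to the mineral wool/vermiculite board interface, ΣR_partial = 1.469 K/W.
T_interface = T_in − Q·ΣR_partial = 305 °C − (142.3)(1.469) = 96.0 °C

T = 96.0 °C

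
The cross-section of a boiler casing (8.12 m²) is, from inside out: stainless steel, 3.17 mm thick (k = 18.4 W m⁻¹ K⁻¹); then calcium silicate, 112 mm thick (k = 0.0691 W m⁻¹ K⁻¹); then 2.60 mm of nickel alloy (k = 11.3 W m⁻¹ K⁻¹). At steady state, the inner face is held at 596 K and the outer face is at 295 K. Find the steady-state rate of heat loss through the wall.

Series thermal resistances, inner to outer:
  R_stainless steel = L/(kA) = 0.00317/(18.4·8.12) = 2.122×10^-5 K/W
  R_calcium silicate = L/(kA) = 0.112/(0.0691·8.12) = 0.1996 K/W
  R_nickel alloy = L/(kA) = 0.00260/(11.3·8.12) = 2.834×10^-5 K/W
ΣR = 2.122×10^-5 + 0.1996 + 2.834×10^-5 = 0.1996 K/W
Q = ΔT/ΣR = (596 K − 295 K)/0.1996 = 1510 W

Q = 1510 W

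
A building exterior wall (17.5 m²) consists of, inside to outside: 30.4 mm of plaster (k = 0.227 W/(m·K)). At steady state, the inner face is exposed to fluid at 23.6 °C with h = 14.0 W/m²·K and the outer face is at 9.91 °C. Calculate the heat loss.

Q = 1170 W

Series thermal resistances, inner to outer:
  R_conv,in = 1/(hA) = 1/(14.0·17.5) = 0.004082 K/W
  R_plaster = L/(kA) = 0.0304/(0.227·17.5) = 0.007653 K/W
ΣR = 0.004082 + 0.007653 = 0.01173 K/W
Q = ΔT/ΣR = (23.6 °C − 9.91 °C)/0.01173 = 1170 W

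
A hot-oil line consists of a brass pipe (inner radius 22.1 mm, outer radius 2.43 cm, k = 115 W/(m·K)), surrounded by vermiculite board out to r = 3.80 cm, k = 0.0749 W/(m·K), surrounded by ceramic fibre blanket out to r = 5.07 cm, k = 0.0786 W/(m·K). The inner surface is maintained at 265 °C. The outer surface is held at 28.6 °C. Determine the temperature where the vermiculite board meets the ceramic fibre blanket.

Treat each layer as a resistance in series:
  R'_brass = ln(0.0243/0.0221)/(2πk) = 0.09490/(2π·115) = 1.313×10^-4 m·K/W
  R'_vermiculite board = ln(0.0380/0.0243)/(2πk) = 0.4471/(2π·0.0749) = 0.9501 m·K/W
  R'_ceramic fibre blanket = ln(0.0507/0.0380)/(2πk) = 0.2883/(2π·0.0786) = 0.5839 m·K/W
ΣR = 1.313×10^-4 + 0.9501 + 0.5839 = 1.534 m·K/W
Q' = ΔT/ΣR = (265 °C − 28.6 °C)/1.534 = 154.1 W/m
From the inner boundary to the vermiculite board/ceramic fibre blanket interface, ΣR_partial = 0.9502 m·K/W.
T_interface = T_in − Q'·ΣR_partial = 265 °C − (154.1)(0.9502) = 119 °C

T = 119 °C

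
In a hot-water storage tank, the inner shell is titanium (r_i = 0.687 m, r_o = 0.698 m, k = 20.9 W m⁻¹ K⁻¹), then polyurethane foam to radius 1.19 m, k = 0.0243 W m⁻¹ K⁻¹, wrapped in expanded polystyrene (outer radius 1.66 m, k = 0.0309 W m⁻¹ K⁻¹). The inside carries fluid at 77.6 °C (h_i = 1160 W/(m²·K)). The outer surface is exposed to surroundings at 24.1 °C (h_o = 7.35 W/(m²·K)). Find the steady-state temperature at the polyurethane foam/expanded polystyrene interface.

Resistance network (inner→outer):
  R_conv,in = 1/(4πr²h) = 1/(4π·0.687²·1160) = 1.454×10^-4 K/W
  R_titanium = (1/0.687 − 1/0.698)/(4πk) = 0.02294/(4π·20.9) = 8.734×10^-5 K/W
  R_polyurethane foam = (1/0.698 − 1/1.19)/(4πk) = 0.5923/(4π·0.0243) = 1.940 K/W
  R_expanded polystyrene = (1/1.19 − 1/1.66)/(4πk) = 0.2379/(4π·0.0309) = 0.6127 K/W
  R_conv,out = 1/(4πr²h) = 1/(4π·1.66²·7.35) = 0.003929 K/W
ΣR = 1.454×10^-4 + 8.734×10^-5 + 1.940 + 0.6127 + 0.003929 = 2.557 K/W
Q = ΔT/ΣR = (77.6 °C − 24.1 °C)/2.557 = 20.92 W
From the inner boundary to the polyurethane foam/expanded polystyrene interface, ΣR_partial = 1.940 K/W.
T_interface = T_in − Q·ΣR_partial = 77.6 °C − (20.92)(1.940) = 37.0 °C

T = 37.0 °C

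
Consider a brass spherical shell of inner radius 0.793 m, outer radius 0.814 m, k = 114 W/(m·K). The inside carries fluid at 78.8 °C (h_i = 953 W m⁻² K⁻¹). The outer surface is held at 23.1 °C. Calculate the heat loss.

Series thermal resistances, inner to outer:
  R_conv,in = 1/(4πr²h) = 1/(4π·0.793²·953) = 1.328×10^-4 K/W
  R_brass = (1/0.793 − 1/0.814)/(4πk) = 0.03253/(4π·114) = 2.271×10^-5 K/W
ΣR = 1.328×10^-4 + 2.271×10^-5 = 1.555×10^-4 K/W
Q = ΔT/ΣR = (78.8 °C − 23.1 °C)/1.555×10^-4 = 3.58×10^5 W

Q = 3.58×10^5 W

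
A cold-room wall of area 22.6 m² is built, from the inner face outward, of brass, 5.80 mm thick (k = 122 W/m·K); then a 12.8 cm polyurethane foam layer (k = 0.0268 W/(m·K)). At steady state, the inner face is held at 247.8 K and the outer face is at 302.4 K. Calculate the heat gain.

Q = 258 W

Resistance network (inner→outer):
  R_brass = L/(kA) = 0.00580/(122·22.6) = 2.104×10^-6 K/W
  R_polyurethane foam = L/(kA) = 0.128/(0.0268·22.6) = 0.2113 K/W
ΣR = 2.104×10^-6 + 0.2113 = 0.2113 K/W
Q = ΔT/ΣR = (247.8 K − 302.4 K)/0.2113 = -258 W
(Negative Q ⇒ heat flows inward; heat gain = 258 W.)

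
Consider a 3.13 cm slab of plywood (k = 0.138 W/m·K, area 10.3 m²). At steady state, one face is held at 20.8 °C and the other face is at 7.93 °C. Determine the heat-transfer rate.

Q = 584 W

Q = kA·ΔT/L = 0.138 × 10.3 × |20.8 °C − 7.93 °C| / 0.0313 = 584 W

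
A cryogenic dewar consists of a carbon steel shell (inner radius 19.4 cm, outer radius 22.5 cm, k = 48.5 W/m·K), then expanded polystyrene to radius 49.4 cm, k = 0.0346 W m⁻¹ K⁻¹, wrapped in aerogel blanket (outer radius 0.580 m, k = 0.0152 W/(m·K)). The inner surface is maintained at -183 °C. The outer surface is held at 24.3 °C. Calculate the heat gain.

Q = 29.0 W

Series thermal resistances, inner to outer:
  R_carbon steel = (1/0.194 − 1/0.225)/(4πk) = 0.7102/(4π·48.5) = 0.001165 K/W
  R_expanded polystyrene = (1/0.225 − 1/0.494)/(4πk) = 2.420/(4π·0.0346) = 5.566 K/W
  R_aerogel blanket = (1/0.494 − 1/0.580)/(4πk) = 0.3002/(4π·0.0152) = 1.571 K/W
ΣR = 0.001165 + 5.566 + 1.571 = 7.138 K/W
Q = ΔT/ΣR = (-183 °C − 24.3 °C)/7.138 = -29.0 W
(Negative Q ⇒ heat flows inward; heat gain = 29.0 W.)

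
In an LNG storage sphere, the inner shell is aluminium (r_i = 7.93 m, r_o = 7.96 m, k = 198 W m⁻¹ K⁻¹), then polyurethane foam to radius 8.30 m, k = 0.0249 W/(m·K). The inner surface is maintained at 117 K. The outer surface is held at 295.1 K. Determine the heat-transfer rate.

Q = 10.8 kW

Series thermal resistances, inner to outer:
  R_aluminium = (1/7.93 − 1/7.96)/(4πk) = 4.753×10^-4/(4π·198) = 1.910×10^-7 K/W
  R_polyurethane foam = (1/7.96 − 1/8.30)/(4πk) = 0.005146/(4π·0.0249) = 0.01645 K/W
ΣR = 1.910×10^-7 + 0.01645 = 0.01645 K/W
Q = ΔT/ΣR = (117 K − 295.1 K)/0.01645 = -10800 W
(Negative Q ⇒ heat flows inward; heat gain = 10800 W.)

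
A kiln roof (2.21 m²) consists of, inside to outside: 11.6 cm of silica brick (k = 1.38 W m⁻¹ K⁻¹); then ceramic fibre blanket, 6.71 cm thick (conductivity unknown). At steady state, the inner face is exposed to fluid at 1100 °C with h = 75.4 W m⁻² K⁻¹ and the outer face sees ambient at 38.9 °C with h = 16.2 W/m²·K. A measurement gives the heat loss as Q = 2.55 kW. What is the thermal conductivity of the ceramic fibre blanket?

k = 0.0882 W/m·K

ΣR = ΔT/Q = |1100 − 38.9|/2550 = 0.4161 K/W
Known resistances:
  R_conv,in = 1/(hA) = 1/(75.4·2.21) = 0.006001 K/W
  R_silica brick = L/(kA) = 0.116/(1.38·2.21) = 0.03804 K/W
  R_conv,out = 1/(hA) = 1/(16.2·2.21) = 0.02793 K/W
R_ceramic fibre blanket = ΣR − ΣR_known = 0.4161 − 0.07197 = 0.3441 K/W
L/(kA) = 0.3441 ⇒ k = 0.0671/(0.3441·2.21) = 0.0882 W/m·K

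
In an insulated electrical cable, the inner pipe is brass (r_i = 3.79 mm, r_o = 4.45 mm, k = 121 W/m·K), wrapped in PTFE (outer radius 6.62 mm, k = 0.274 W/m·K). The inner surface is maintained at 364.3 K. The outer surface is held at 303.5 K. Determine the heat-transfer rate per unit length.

Treat each layer as a resistance in series:
  R'_brass = ln(0.00445/0.00379)/(2πk) = 0.1605/(2π·121) = 2.112×10^-4 m·K/W
  R'_PTFE = ln(0.00662/0.00445)/(2πk) = 0.3972/(2π·0.274) = 0.2307 m·K/W
ΣR = 2.112×10^-4 + 0.2307 = 0.2309 m·K/W
Q' = ΔT/ΣR = (364.3 K − 303.5 K)/0.2309 = 263 W/m

Q' = 263 W/m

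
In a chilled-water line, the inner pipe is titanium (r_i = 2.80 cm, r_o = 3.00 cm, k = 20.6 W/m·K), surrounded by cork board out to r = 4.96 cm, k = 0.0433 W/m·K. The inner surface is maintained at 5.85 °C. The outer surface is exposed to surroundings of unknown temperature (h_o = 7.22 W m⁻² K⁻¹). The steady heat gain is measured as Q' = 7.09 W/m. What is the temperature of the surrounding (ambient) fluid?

T_out = 22.1 °C

Series resistances:
  R'_titanium = ln(0.0300/0.0280)/(2πk) = 0.06899/(2π·20.6) = 5.330×10^-4 m·K/W
  R'_cork board = ln(0.0496/0.0300)/(2πk) = 0.5028/(2π·0.0433) = 1.848 m·K/W
  R'_conv,out = 1/(2πr h) = 1/(2π·0.0496·7.22) = 0.4444 m·K/W
ΣR = 2.293 m·K/W
ΔT = Q'·ΣR = 7.09 × 2.293 = 16.26 K
Heat flows inward, so T_out = T_in + ΔT = 5.85 + 16.26 = 22.1 °C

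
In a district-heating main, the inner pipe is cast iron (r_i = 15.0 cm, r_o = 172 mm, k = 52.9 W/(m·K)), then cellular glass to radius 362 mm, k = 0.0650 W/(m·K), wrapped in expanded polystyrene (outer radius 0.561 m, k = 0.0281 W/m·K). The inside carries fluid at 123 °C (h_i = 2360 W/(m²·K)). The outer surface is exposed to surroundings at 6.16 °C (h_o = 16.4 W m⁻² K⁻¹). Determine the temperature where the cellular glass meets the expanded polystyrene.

Resistance network (inner→outer):
  R'_conv,in = 1/(2πr h) = 1/(2π·0.150·2360) = 4.496×10^-4 m·K/W
  R'_cast iron = ln(0.172/0.150)/(2πk) = 0.1369/(2π·52.9) = 4.118×10^-4 m·K/W
  R'_cellular glass = ln(0.362/0.172)/(2πk) = 0.7441/(2π·0.0650) = 1.822 m·K/W
  R'_expanded polystyrene = ln(0.561/0.362)/(2πk) = 0.4381/(2π·0.0281) = 2.481 m·K/W
  R'_conv,out = 1/(2πr h) = 1/(2π·0.561·16.4) = 0.01730 m·K/W
ΣR = 4.496×10^-4 + 4.118×10^-4 + 1.822 + 2.481 + 0.01730 = 4.321 m·K/W
Q' = ΔT/ΣR = (123 °C − 6.16 °C)/4.321 = 27.04 W/m
From the inner boundary to the cellular glass/expanded polystyrene interface, ΣR_partial = 1.823 m·K/W.
T_interface = T_in − Q'·ΣR_partial = 123 °C − (27.04)(1.823) = 73.7 °C

T = 73.7 °C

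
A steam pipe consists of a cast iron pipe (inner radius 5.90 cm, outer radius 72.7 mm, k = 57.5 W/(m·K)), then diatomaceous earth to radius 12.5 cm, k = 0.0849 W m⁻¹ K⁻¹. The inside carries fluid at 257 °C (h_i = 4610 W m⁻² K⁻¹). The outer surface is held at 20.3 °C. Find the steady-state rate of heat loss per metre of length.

Treat each layer as a resistance in series:
  R'_conv,in = 1/(2πr h) = 1/(2π·0.0590·4610) = 5.851×10^-4 m·K/W
  R'_cast iron = ln(0.0727/0.0590)/(2πk) = 0.2088/(2π·57.5) = 5.780×10^-4 m·K/W
  R'_diatomaceous earth = ln(0.125/0.0727)/(2πk) = 0.5420/(2π·0.0849) = 1.016 m·K/W
ΣR = 5.851×10^-4 + 5.780×10^-4 + 1.016 = 1.017 m·K/W
Q' = ΔT/ΣR = (257 °C − 20.3 °C)/1.017 = 233 W/m

Q' = 233 W/m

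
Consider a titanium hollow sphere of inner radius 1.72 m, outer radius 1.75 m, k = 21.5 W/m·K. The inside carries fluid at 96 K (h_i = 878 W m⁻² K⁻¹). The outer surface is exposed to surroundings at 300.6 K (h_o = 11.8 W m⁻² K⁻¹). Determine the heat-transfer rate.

Series thermal resistances, inner to outer:
  R_conv,in = 1/(4πr²h) = 1/(4π·1.72²·878) = 3.064×10^-5 K/W
  R_titanium = (1/1.72 − 1/1.75)/(4πk) = 0.009967/(4π·21.5) = 3.689×10^-5 K/W
  R_conv,out = 1/(4πr²h) = 1/(4π·1.75²·11.8) = 0.002202 K/W
ΣR = 3.064×10^-5 + 3.689×10^-5 + 0.002202 = 0.002270 K/W
Q = ΔT/ΣR = (96 K − 300.6 K)/0.002270 = -90100 W
(Negative Q ⇒ heat flows inward; heat gain = 90100 W.)

Q = 90100 W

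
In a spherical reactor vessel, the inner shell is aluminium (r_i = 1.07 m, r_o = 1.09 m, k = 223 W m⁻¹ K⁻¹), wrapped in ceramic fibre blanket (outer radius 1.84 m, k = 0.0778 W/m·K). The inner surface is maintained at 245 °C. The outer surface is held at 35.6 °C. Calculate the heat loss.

Q = 547 W

Resistance network (inner→outer):
  R_aluminium = (1/1.07 − 1/1.09)/(4πk) = 0.01715/(4π·223) = 6.119×10^-6 K/W
  R_ceramic fibre blanket = (1/1.09 − 1/1.84)/(4πk) = 0.3740/(4π·0.0778) = 0.3825 K/W
ΣR = 6.119×10^-6 + 0.3825 = 0.3825 K/W
Q = ΔT/ΣR = (245 °C − 35.6 °C)/0.3825 = 547 W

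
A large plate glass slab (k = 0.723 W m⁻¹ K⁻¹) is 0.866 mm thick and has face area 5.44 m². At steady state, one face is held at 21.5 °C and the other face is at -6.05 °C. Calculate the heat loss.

Q = kA·ΔT/L = 0.723 × 5.44 × |21.5 °C − -6.05 °C| / 8.66×10^-4 = 1.25×10^5 W

Q = 1.25×10^5 W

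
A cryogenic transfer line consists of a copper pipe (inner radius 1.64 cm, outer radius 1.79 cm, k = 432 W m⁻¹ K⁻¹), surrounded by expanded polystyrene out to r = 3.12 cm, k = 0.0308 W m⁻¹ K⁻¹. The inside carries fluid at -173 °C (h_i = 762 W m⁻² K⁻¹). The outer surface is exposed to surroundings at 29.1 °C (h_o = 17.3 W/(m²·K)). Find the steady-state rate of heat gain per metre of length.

Resistance network (inner→outer):
  R'_conv,in = 1/(2πr h) = 1/(2π·0.0164·762) = 0.01274 m·K/W
  R'_copper = ln(0.0179/0.0164)/(2πk) = 0.08752/(2π·432) = 3.224×10^-5 m·K/W
  R'_expanded polystyrene = ln(0.0312/0.0179)/(2πk) = 0.5556/(2π·0.0308) = 2.871 m·K/W
  R'_conv,out = 1/(2πr h) = 1/(2π·0.0312·17.3) = 0.2949 m·K/W
ΣR = 0.01274 + 3.224×10^-5 + 2.871 + 0.2949 = 3.179 m·K/W
Q' = ΔT/ΣR = (-173 °C − 29.1 °C)/3.179 = -63.6 W/m
(Negative Q' ⇒ heat flows inward; heat gain = 63.6 W/m.)

Q' = 63.6 W/m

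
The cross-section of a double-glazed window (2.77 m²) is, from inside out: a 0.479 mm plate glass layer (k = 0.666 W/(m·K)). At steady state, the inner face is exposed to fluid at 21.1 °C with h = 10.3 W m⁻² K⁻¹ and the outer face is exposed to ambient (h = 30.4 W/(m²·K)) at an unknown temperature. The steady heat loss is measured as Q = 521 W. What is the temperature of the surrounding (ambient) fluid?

T_out = -3.48 °C

Series resistances:
  R_conv,in = 1/(hA) = 1/(10.3·2.77) = 0.03505 K/W
  R_plate glass = L/(kA) = 4.79×10^-4/(0.666·2.77) = 2.596×10^-4 K/W
  R_conv,out = 1/(hA) = 1/(30.4·2.77) = 0.01188 K/W
ΣR = 0.04718 K/W
ΔT = Q·ΣR = 521 × 0.04718 = 24.58 K
Heat flows outward, so T_out = T_in − ΔT = 21.1 − 24.58 = -3.48 °C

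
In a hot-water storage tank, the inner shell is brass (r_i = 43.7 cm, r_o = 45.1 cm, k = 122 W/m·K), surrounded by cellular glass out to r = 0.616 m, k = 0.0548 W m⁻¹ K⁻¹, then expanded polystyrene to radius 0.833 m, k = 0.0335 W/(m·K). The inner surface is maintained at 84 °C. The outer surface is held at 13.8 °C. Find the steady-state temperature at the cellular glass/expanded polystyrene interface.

Treat each layer as a resistance in series:
  R_brass = (1/0.437 − 1/0.451)/(4πk) = 0.07103/(4π·122) = 4.633×10^-5 K/W
  R_cellular glass = (1/0.451 − 1/0.616)/(4πk) = 0.5939/(4π·0.0548) = 0.8625 K/W
  R_expanded polystyrene = (1/0.616 − 1/0.833)/(4πk) = 0.4229/(4π·0.0335) = 1.005 K/W
ΣR = 4.633×10^-5 + 0.8625 + 1.005 = 1.868 K/W
Q = ΔT/ΣR = (84 °C − 13.8 °C)/1.868 = 37.58 W
From the inner boundary to the cellular glass/expanded polystyrene interface, ΣR_partial = 0.8625 K/W.
T_interface = T_in − Q·ΣR_partial = 84 °C − (37.58)(0.8625) = 51.6 °C

T = 51.6 °C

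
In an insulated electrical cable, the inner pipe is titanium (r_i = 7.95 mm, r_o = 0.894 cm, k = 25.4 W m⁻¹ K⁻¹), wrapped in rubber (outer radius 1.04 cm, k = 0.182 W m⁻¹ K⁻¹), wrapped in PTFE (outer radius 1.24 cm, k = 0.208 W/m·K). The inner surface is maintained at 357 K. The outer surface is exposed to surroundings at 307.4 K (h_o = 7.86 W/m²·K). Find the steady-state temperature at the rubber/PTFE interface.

T = 353.5 K

Treat each layer as a resistance in series:
  R'_titanium = ln(0.00894/0.00795)/(2πk) = 0.1174/(2π·25.4) = 7.354×10^-4 m·K/W
  R'_rubber = ln(0.0104/0.00894)/(2πk) = 0.1513/(2π·0.182) = 0.1323 m·K/W
  R'_PTFE = ln(0.0124/0.0104)/(2πk) = 0.1759/(2π·0.208) = 0.1346 m·K/W
  R'_conv,out = 1/(2πr h) = 1/(2π·0.0124·7.86) = 1.633 m·K/W
ΣR = 7.354×10^-4 + 0.1323 + 0.1346 + 1.633 = 1.901 m·K/W
Q' = ΔT/ΣR = (357 K − 307.4 K)/1.901 = 26.09 W/m
From the inner boundary to the rubber/PTFE interface, ΣR_partial = 0.1330 m·K/W.
T_interface = T_in − Q'·ΣR_partial = 357 K − (26.09)(0.1330) = 353.5 K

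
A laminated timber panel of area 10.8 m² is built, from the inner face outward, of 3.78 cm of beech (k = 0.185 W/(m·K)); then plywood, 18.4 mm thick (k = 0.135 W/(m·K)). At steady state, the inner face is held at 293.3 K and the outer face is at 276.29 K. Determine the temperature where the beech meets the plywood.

T = 283.1 K

Series thermal resistances, inner to outer:
  R_beech = L/(kA) = 0.0378/(0.185·10.8) = 0.01892 K/W
  R_plywood = L/(kA) = 0.0184/(0.135·10.8) = 0.01262 K/W
ΣR = 0.01892 + 0.01262 = 0.03154 K/W
Q = ΔT/ΣR = (293.3 K − 276.29 K)/0.03154 = 539.3 W
From the inner boundary to the beech/plywood interface, ΣR_partial = 0.01892 K/W.
T_interface = T_in − Q·ΣR_partial = 293.3 K − (539.3)(0.01892) = 283.1 K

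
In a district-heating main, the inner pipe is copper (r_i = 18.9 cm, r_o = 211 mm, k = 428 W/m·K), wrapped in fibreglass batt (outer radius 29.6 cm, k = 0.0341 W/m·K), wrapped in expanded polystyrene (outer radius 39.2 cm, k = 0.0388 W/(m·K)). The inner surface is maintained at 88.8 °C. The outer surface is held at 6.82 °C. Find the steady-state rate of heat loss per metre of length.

Q' = 30.0 W/m

Treat each layer as a resistance in series:
  R'_copper = ln(0.211/0.189)/(2πk) = 0.1101/(2π·428) = 4.095×10^-5 m·K/W
  R'_fibreglass batt = ln(0.296/0.211)/(2πk) = 0.3385/(2π·0.0341) = 1.580 m·K/W
  R'_expanded polystyrene = ln(0.392/0.296)/(2πk) = 0.2809/(2π·0.0388) = 1.152 m·K/W
ΣR = 4.095×10^-5 + 1.580 + 1.152 = 2.732 m·K/W
Q' = ΔT/ΣR = (88.8 °C − 6.82 °C)/2.732 = 30.0 W/m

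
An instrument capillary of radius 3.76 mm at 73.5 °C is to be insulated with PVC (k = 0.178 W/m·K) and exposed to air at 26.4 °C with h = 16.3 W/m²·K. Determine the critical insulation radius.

For a cylinder, r_cr = k_ins/h = 0.178/16.3 = 0.0109 m = 1.09 cm

r_cr = 1.09 cm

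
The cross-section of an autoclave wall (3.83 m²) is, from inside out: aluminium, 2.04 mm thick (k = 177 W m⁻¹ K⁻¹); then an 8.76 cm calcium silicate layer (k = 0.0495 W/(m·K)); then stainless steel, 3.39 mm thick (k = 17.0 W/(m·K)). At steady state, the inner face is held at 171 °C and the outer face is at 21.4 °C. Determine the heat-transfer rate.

Q = 324 W

Series thermal resistances, inner to outer:
  R_aluminium = L/(kA) = 0.00204/(177·3.83) = 3.009×10^-6 K/W
  R_calcium silicate = L/(kA) = 0.0876/(0.0495·3.83) = 0.4621 K/W
  R_stainless steel = L/(kA) = 0.00339/(17.0·3.83) = 5.207×10^-5 K/W
ΣR = 3.009×10^-6 + 0.4621 + 5.207×10^-5 = 0.4622 K/W
Q = ΔT/ΣR = (171 °C − 21.4 °C)/0.4622 = 324 W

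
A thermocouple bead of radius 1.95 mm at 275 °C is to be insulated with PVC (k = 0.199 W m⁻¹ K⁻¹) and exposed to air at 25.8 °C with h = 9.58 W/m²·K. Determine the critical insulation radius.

For a sphere, r_cr = 2k_ins/h = 2·0.199/9.58 = 0.0415 m = 4.15 cm

r_cr = 4.15 cm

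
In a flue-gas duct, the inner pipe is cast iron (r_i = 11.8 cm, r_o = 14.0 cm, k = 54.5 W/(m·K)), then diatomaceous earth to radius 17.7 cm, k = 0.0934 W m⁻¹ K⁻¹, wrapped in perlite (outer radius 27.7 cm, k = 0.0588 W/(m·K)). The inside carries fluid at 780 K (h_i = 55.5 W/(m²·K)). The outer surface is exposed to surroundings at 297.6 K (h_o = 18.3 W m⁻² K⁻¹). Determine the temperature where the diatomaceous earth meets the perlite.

Series thermal resistances, inner to outer:
  R'_conv,in = 1/(2πr h) = 1/(2π·0.118·55.5) = 0.02430 m·K/W
  R'_cast iron = ln(0.140/0.118)/(2πk) = 0.1710/(2π·54.5) = 4.992×10^-4 m·K/W
  R'_diatomaceous earth = ln(0.177/0.140)/(2πk) = 0.2345/(2π·0.0934) = 0.3996 m·K/W
  R'_perlite = ln(0.277/0.177)/(2πk) = 0.4479/(2π·0.0588) = 1.212 m·K/W
  R'_conv,out = 1/(2πr h) = 1/(2π·0.277·18.3) = 0.03140 m·K/W
ΣR = 0.02430 + 4.992×10^-4 + 0.3996 + 1.212 + 0.03140 = 1.668 m·K/W
Q' = ΔT/ΣR = (780 K − 297.6 K)/1.668 = 289.2 W/m
From the inner boundary to the diatomaceous earth/perlite interface, ΣR_partial = 0.4244 m·K/W.
T_interface = T_in − Q'·ΣR_partial = 780 K − (289.2)(0.4244) = 657 K

T = 657 K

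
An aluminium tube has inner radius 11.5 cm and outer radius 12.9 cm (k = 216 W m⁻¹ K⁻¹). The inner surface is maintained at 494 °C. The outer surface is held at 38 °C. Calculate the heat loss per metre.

Q' = 5390 kW/m

Q' = 2πk·ΔT/ln(r₂/r₁) = 2π × 216 × 456 / ln(0.129/0.115) = 5.39×10^6 W/m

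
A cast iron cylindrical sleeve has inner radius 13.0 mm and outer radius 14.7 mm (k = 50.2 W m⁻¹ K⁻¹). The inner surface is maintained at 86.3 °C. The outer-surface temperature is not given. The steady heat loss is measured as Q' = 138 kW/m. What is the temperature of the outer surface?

T_out = 32.5 °C

Series resistances:
  R'_cast iron = ln(0.0147/0.0130)/(2πk) = 0.1229/(2π·50.2) = 3.896×10^-4 m·K/W
ΣR = 3.896×10^-4 m·K/W
ΔT = Q'·ΣR = 1.38×10^5 × 3.896×10^-4 = 53.76 K
Heat flows outward, so T_out = T_in − ΔT = 86.3 − 53.76 = 32.5 °C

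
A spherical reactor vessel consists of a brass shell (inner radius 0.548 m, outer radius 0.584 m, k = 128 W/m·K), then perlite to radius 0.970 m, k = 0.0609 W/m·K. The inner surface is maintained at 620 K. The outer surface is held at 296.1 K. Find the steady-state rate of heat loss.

Q = 364 W

Resistance network (inner→outer):
  R_brass = (1/0.548 − 1/0.584)/(4πk) = 0.1125/(4π·128) = 6.993×10^-5 K/W
  R_perlite = (1/0.584 − 1/0.970)/(4πk) = 0.6814/(4π·0.0609) = 0.8904 K/W
ΣR = 6.993×10^-5 + 0.8904 = 0.8905 K/W
Q = ΔT/ΣR = (620 K − 296.1 K)/0.8905 = 364 W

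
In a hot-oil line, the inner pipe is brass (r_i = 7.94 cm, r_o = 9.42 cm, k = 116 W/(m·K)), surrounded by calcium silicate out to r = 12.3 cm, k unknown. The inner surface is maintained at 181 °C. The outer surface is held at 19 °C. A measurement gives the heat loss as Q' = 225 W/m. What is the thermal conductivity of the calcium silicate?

k = 0.0590 W/m·K

ΣR = ΔT/Q' = |181 − 19|/225 = 0.7200 m·K/W
Known resistances:
  R'_brass = ln(0.0942/0.0794)/(2πk) = 0.1709/(2π·116) = 2.345×10^-4 m·K/W
R_calcium silicate = ΣR − ΣR_known = 0.7200 − 2.345×10^-4 = 0.7198 m·K/W
ln(r₂/r₁)/(2πk) = 0.7198 ⇒ k = 0.2668/(2π·0.7198) = 0.0590 W/m·K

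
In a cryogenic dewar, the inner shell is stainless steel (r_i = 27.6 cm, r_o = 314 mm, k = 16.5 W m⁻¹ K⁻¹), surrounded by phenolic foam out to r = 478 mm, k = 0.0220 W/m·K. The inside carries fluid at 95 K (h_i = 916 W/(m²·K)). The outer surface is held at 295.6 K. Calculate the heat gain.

Resistance network (inner→outer):
  R_conv,in = 1/(4πr²h) = 1/(4π·0.276²·916) = 0.001140 K/W
  R_stainless steel = (1/0.276 − 1/0.314)/(4πk) = 0.4385/(4π·16.5) = 0.002115 K/W
  R_phenolic foam = (1/0.314 − 1/0.478)/(4πk) = 1.093/(4π·0.0220) = 3.952 K/W
ΣR = 0.001140 + 0.002115 + 3.952 = 3.955 K/W
Q = ΔT/ΣR = (95 K − 295.6 K)/3.955 = -50.7 W
(Negative Q ⇒ heat flows inward; heat gain = 50.7 W.)

Q = 50.7 W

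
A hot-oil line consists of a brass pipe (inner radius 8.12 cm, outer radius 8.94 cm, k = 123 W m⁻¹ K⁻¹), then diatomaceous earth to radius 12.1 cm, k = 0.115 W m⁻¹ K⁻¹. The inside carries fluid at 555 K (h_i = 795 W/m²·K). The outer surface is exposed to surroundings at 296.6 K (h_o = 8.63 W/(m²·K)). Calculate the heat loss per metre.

Q' = 450 W/m

Treat each layer as a resistance in series:
  R'_conv,in = 1/(2πr h) = 1/(2π·0.0812·795) = 0.002465 m·K/W
  R'_brass = ln(0.0894/0.0812)/(2πk) = 0.09621/(2π·123) = 1.245×10^-4 m·K/W
  R'_diatomaceous earth = ln(0.121/0.0894)/(2πk) = 0.3027/(2π·0.115) = 0.4189 m·K/W
  R'_conv,out = 1/(2πr h) = 1/(2π·0.121·8.63) = 0.1524 m·K/W
ΣR = 0.002465 + 1.245×10^-4 + 0.4189 + 0.1524 = 0.5739 m·K/W
Q' = ΔT/ΣR = (555 K − 296.6 K)/0.5739 = 450 W/m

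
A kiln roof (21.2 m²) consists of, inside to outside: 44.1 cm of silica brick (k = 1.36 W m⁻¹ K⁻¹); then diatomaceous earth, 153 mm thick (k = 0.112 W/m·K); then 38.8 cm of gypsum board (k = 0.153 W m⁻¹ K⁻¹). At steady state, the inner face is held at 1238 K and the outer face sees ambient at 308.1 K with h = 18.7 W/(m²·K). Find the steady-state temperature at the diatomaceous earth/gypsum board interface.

T = 871 K

Treat each layer as a resistance in series:
  R_silica brick = L/(kA) = 0.441/(1.36·21.2) = 0.01530 K/W
  R_diatomaceous earth = L/(kA) = 0.153/(0.112·21.2) = 0.06444 K/W
  R_gypsum board = L/(kA) = 0.388/(0.153·21.2) = 0.1196 K/W
  R_conv,out = 1/(hA) = 1/(18.7·21.2) = 0.002522 K/W
ΣR = 0.01530 + 0.06444 + 0.1196 + 0.002522 = 0.2019 K/W
Q = ΔT/ΣR = (1238 K − 308.1 K)/0.2019 = 4606 W
From the inner boundary to the diatomaceous earth/gypsum board interface, ΣR_partial = 0.07974 K/W.
T_interface = T_in − Q·ΣR_partial = 1238 K − (4606)(0.07974) = 871 K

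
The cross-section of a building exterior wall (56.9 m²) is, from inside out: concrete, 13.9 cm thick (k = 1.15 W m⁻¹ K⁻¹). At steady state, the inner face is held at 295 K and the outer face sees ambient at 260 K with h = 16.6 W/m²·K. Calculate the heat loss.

Resistance network (inner→outer):
  R_concrete = L/(kA) = 0.139/(1.15·56.9) = 0.002124 K/W
  R_conv,out = 1/(hA) = 1/(16.6·56.9) = 0.001059 K/W
ΣR = 0.002124 + 0.001059 = 0.003183 K/W
Q = ΔT/ΣR = (295 K − 260 K)/0.003183 = 11000 W

Q = 11.0 kW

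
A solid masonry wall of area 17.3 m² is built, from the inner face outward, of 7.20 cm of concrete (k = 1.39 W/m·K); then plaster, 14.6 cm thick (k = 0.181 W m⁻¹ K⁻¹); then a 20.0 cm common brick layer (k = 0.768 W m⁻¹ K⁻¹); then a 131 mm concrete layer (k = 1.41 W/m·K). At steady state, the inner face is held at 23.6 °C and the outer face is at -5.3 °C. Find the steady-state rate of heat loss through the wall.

Q = 413 W

Resistance network (inner→outer):
  R_concrete = L/(kA) = 0.0720/(1.39·17.3) = 0.002994 K/W
  R_plaster = L/(kA) = 0.146/(0.181·17.3) = 0.04663 K/W
  R_common brick = L/(kA) = 0.200/(0.768·17.3) = 0.01505 K/W
  R_concrete = L/(kA) = 0.131/(1.41·17.3) = 0.005370 K/W
ΣR = 0.002994 + 0.04663 + 0.01505 + 0.005370 = 0.07004 K/W
Q = ΔT/ΣR = (23.6 °C − -5.3 °C)/0.07004 = 413 W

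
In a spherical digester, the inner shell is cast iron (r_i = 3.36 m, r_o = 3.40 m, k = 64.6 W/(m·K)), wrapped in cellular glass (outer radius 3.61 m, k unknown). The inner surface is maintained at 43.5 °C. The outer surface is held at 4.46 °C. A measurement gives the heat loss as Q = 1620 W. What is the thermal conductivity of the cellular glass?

ΣR = ΔT/Q = |43.5 − 4.46|/1620 = 0.02410 K/W
Known resistances:
  R_cast iron = (1/3.36 − 1/3.40)/(4πk) = 0.003501/(4π·64.6) = 4.313×10^-6 K/W
R_cellular glass = ΣR − ΣR_known = 0.02410 − 4.313×10^-6 = 0.02410 K/W
(1/r₁−1/r₂)/(4πk) = 0.02410 ⇒ k = 0.01711/(4π·0.02410) = 0.0565 W/m·K

k = 0.0565 W/m·K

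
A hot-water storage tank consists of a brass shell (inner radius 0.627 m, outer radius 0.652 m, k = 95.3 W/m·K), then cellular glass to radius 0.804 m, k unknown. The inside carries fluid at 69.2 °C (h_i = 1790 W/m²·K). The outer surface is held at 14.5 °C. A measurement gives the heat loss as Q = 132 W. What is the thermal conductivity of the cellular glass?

ΣR = ΔT/Q = |69.2 − 14.5|/132 = 0.4144 K/W
Known resistances:
  R_conv,in = 1/(4πr²h) = 1/(4π·0.627²·1790) = 1.131×10^-4 K/W
  R_brass = (1/0.627 − 1/0.652)/(4πk) = 0.06115/(4π·95.3) = 5.106×10^-5 K/W
R_cellular glass = ΣR − ΣR_known = 0.4144 − 1.642×10^-4 = 0.4142 K/W
(1/r₁−1/r₂)/(4πk) = 0.4142 ⇒ k = 0.2900/(4π·0.4142) = 0.0557 W/m·K

k = 0.0557 W/m·K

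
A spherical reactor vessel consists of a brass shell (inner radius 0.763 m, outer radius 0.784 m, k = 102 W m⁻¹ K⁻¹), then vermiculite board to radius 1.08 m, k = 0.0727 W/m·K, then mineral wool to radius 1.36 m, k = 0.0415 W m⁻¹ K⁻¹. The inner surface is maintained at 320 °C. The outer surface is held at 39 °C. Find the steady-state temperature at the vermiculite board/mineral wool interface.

Series thermal resistances, inner to outer:
  R_brass = (1/0.763 − 1/0.784)/(4πk) = 0.03511/(4π·102) = 2.739×10^-5 K/W
  R_vermiculite board = (1/0.784 − 1/1.08)/(4πk) = 0.3496/(4π·0.0727) = 0.3827 K/W
  R_mineral wool = (1/1.08 − 1/1.36)/(4πk) = 0.1906/(4π·0.0415) = 0.3655 K/W
ΣR = 2.739×10^-5 + 0.3827 + 0.3655 = 0.7482 K/W
Q = ΔT/ΣR = (320 °C − 39 °C)/0.7482 = 375.6 W
From the inner boundary to the vermiculite board/mineral wool interface, ΣR_partial = 0.3827 K/W.
T_interface = T_in − Q·ΣR_partial = 320 °C − (375.6)(0.3827) = 176 °C

T = 176 °C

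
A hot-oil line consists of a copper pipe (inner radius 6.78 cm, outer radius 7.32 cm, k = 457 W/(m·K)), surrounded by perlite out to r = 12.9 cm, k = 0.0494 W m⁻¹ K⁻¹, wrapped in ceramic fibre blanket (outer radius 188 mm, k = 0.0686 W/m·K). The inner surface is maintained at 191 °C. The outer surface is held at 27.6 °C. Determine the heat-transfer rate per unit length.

Q' = 60.5 W/m

Series thermal resistances, inner to outer:
  R'_copper = ln(0.0732/0.0678)/(2πk) = 0.07663/(2π·457) = 2.669×10^-5 m·K/W
  R'_perlite = ln(0.129/0.0732)/(2πk) = 0.5666/(2π·0.0494) = 1.826 m·K/W
  R'_ceramic fibre blanket = ln(0.188/0.129)/(2πk) = 0.3766/(2π·0.0686) = 0.8738 m·K/W
ΣR = 2.669×10^-5 + 1.826 + 0.8738 = 2.700 m·K/W
Q' = ΔT/ΣR = (191 °C − 27.6 °C)/2.700 = 60.5 W/m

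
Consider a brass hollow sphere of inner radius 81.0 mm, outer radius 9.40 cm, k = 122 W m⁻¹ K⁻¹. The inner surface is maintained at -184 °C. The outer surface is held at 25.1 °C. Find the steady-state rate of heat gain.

Q = 4πk·ΔT/(1/r₁ − 1/r₂) = 4π × 122 × 209.1 / (1/0.0810 − 1/0.0940) = 1.88×10^5 W

Q = 1.88×10^5 W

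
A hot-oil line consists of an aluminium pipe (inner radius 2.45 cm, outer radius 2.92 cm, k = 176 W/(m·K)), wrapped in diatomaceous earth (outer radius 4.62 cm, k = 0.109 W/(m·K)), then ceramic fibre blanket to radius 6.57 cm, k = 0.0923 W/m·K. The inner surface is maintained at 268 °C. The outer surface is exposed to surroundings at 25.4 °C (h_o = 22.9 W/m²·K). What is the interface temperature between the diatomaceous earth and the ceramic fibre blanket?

T = 150 °C

Resistance network (inner→outer):
  R'_aluminium = ln(0.0292/0.0245)/(2πk) = 0.1755/(2π·176) = 1.587×10^-4 m·K/W
  R'_diatomaceous earth = ln(0.0462/0.0292)/(2πk) = 0.4588/(2π·0.109) = 0.6699 m·K/W
  R'_ceramic fibre blanket = ln(0.0657/0.0462)/(2πk) = 0.3521/(2π·0.0923) = 0.6072 m·K/W
  R'_conv,out = 1/(2πr h) = 1/(2π·0.0657·22.9) = 0.1058 m·K/W
ΣR = 1.587×10^-4 + 0.6699 + 0.6072 + 0.1058 = 1.383 m·K/W
Q' = ΔT/ΣR = (268 °C − 25.4 °C)/1.383 = 175.4 W/m
From the inner boundary to the diatomaceous earth/ceramic fibre blanket interface, ΣR_partial = 0.6701 m·K/W.
T_interface = T_in − Q'·ΣR_partial = 268 °C − (175.4)(0.6701) = 150 °C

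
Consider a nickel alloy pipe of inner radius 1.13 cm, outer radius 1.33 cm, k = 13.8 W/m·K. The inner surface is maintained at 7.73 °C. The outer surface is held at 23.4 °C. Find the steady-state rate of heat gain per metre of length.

Q' = 2πk·ΔT/ln(r₂/r₁) = 2π × 13.8 × 15.67 / ln(0.0133/0.0113) = 8340 W/m

Q' = 8.34 kW/m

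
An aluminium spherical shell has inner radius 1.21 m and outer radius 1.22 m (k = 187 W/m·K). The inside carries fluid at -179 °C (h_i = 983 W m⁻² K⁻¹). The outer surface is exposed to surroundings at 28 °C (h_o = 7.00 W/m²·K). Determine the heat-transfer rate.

Treat each layer as a resistance in series:
  R_conv,in = 1/(4πr²h) = 1/(4π·1.21²·983) = 5.529×10^-5 K/W
  R_aluminium = (1/1.21 − 1/1.22)/(4πk) = 0.006774/(4π·187) = 2.883×10^-6 K/W
  R_conv,out = 1/(4πr²h) = 1/(4π·1.22²·7.00) = 0.007638 K/W
ΣR = 5.529×10^-5 + 2.883×10^-6 + 0.007638 = 0.007696 K/W
Q = ΔT/ΣR = (-179 °C − 28 °C)/0.007696 = -26900 W
(Negative Q ⇒ heat flows inward; heat gain = 26900 W.)

Q = 26.9 kW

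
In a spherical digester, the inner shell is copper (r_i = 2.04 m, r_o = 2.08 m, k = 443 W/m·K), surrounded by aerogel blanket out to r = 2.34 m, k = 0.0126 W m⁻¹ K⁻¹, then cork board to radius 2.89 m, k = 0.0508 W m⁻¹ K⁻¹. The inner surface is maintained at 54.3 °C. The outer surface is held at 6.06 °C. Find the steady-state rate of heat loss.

Q = 104 W

Resistance network (inner→outer):
  R_copper = (1/2.04 − 1/2.08)/(4πk) = 0.009427/(4π·443) = 1.693×10^-6 K/W
  R_aerogel blanket = (1/2.08 − 1/2.34)/(4πk) = 0.05342/(4π·0.0126) = 0.3374 K/W
  R_cork board = (1/2.34 − 1/2.89)/(4πk) = 0.08133/(4π·0.0508) = 0.1274 K/W
ΣR = 1.693×10^-6 + 0.3374 + 0.1274 = 0.4648 K/W
Q = ΔT/ΣR = (54.3 °C − 6.06 °C)/0.4648 = 104 W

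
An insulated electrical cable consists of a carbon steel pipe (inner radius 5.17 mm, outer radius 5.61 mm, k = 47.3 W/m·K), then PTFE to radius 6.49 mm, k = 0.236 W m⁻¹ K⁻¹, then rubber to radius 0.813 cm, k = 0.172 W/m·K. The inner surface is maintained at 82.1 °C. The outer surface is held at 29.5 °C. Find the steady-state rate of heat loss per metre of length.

Resistance network (inner→outer):
  R'_carbon steel = ln(0.00561/0.00517)/(2πk) = 0.08168/(2π·47.3) = 2.748×10^-4 m·K/W
  R'_PTFE = ln(0.00649/0.00561)/(2πk) = 0.1457/(2π·0.236) = 0.09827 m·K/W
  R'_rubber = ln(0.00813/0.00649)/(2πk) = 0.2253/(2π·0.172) = 0.2085 m·K/W
ΣR = 2.748×10^-4 + 0.09827 + 0.2085 = 0.3070 m·K/W
Q' = ΔT/ΣR = (82.1 °C − 29.5 °C)/0.3070 = 171 W/m

Q' = 171 W/m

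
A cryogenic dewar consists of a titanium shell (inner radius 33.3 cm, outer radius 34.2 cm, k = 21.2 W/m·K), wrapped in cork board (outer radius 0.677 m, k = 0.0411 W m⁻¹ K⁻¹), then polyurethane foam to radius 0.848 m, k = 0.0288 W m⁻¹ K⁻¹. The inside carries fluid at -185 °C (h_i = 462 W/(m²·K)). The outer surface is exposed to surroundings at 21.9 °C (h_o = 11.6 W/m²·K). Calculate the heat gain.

Q = 56.9 W

Series thermal resistances, inner to outer:
  R_conv,in = 1/(4πr²h) = 1/(4π·0.333²·462) = 0.001553 K/W
  R_titanium = (1/0.333 − 1/0.342)/(4πk) = 0.07903/(4π·21.2) = 2.966×10^-4 K/W
  R_cork board = (1/0.342 − 1/0.677)/(4πk) = 1.447/(4π·0.0411) = 2.801 K/W
  R_polyurethane foam = (1/0.677 − 1/0.848)/(4πk) = 0.2979/(4π·0.0288) = 0.8230 K/W
  R_conv,out = 1/(4πr²h) = 1/(4π·0.848²·11.6) = 0.009540 K/W
ΣR = 0.001553 + 2.966×10^-4 + 2.801 + 0.8230 + 0.009540 = 3.635 K/W
Q = ΔT/ΣR = (-185 °C − 21.9 °C)/3.635 = -56.9 W
(Negative Q ⇒ heat flows inward; heat gain = 56.9 W.)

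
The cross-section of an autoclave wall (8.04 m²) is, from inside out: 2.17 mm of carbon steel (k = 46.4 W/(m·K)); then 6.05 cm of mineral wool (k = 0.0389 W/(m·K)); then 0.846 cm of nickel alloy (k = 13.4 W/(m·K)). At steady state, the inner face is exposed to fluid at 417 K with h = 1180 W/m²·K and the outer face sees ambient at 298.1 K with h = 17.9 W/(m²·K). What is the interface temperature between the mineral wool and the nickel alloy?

Resistance network (inner→outer):
  R_conv,in = 1/(hA) = 1/(1180·8.04) = 1.054×10^-4 K/W
  R_carbon steel = L/(kA) = 0.00217/(46.4·8.04) = 5.817×10^-6 K/W
  R_mineral wool = L/(kA) = 0.0605/(0.0389·8.04) = 0.1934 K/W
  R_nickel alloy = L/(kA) = 0.00846/(13.4·8.04) = 7.853×10^-5 K/W
  R_conv,out = 1/(hA) = 1/(17.9·8.04) = 0.006948 K/W
ΣR = 1.054×10^-4 + 5.817×10^-6 + 0.1934 + 7.853×10^-5 + 0.006948 = 0.2005 K/W
Q = ΔT/ΣR = (417 K − 298.1 K)/0.2005 = 593.0 W
From the inner boundary to the mineral wool/nickel alloy interface, ΣR_partial = 0.1935 K/W.
T_interface = T_in − Q·ΣR_partial = 417 K − (593.0)(0.1935) = 302.3 K

T = 302.3 K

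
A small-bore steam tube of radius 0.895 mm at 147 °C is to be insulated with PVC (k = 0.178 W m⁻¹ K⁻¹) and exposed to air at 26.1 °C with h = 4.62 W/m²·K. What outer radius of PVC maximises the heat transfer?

r_cr = 3.85 cm

For a cylinder, r_cr = k_ins/h = 0.178/4.62 = 0.0385 m = 3.85 cm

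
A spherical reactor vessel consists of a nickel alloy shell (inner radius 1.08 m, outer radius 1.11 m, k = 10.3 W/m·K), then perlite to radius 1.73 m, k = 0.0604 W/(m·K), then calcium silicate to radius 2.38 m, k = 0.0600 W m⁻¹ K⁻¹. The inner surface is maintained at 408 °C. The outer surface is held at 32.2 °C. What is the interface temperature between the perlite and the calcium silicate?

Series thermal resistances, inner to outer:
  R_nickel alloy = (1/1.08 − 1/1.11)/(4πk) = 0.02503/(4π·10.3) = 1.933×10^-4 K/W
  R_perlite = (1/1.11 − 1/1.73)/(4πk) = 0.3229/(4π·0.0604) = 0.4254 K/W
  R_calcium silicate = (1/1.73 − 1/2.38)/(4πk) = 0.1579/(4π·0.0600) = 0.2094 K/W
ΣR = 1.933×10^-4 + 0.4254 + 0.2094 = 0.6350 K/W
Q = ΔT/ΣR = (408 °C − 32.2 °C)/0.6350 = 591.8 W
From the inner boundary to the perlite/calcium silicate interface, ΣR_partial = 0.4256 K/W.
T_interface = T_in − Q·ΣR_partial = 408 °C − (591.8)(0.4256) = 156 °C

T = 156 °C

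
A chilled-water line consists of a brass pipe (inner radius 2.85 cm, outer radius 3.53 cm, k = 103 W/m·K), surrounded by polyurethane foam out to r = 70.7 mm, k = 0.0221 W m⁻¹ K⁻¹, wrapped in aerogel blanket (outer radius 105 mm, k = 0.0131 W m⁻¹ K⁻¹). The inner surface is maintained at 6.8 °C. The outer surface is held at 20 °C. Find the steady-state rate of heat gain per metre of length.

Resistance network (inner→outer):
  R'_brass = ln(0.0353/0.0285)/(2πk) = 0.2140/(2π·103) = 3.306×10^-4 m·K/W
  R'_polyurethane foam = ln(0.0707/0.0353)/(2πk) = 0.6946/(2π·0.0221) = 5.002 m·K/W
  R'_aerogel blanket = ln(0.105/0.0707)/(2πk) = 0.3955/(2π·0.0131) = 4.805 m·K/W
ΣR = 3.306×10^-4 + 5.002 + 4.805 = 9.807 m·K/W
Q' = ΔT/ΣR = (6.8 °C − 20 °C)/9.807 = -1.35 W/m
(Negative Q' ⇒ heat flows inward; heat gain = 1.35 W/m.)

Q' = 1.35 W/m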